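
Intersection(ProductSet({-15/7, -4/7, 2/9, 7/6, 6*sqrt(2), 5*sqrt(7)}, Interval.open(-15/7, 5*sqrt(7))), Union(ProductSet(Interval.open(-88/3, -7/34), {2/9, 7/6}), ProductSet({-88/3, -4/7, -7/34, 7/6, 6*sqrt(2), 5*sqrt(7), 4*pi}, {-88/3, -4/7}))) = Union(ProductSet({-15/7, -4/7}, {2/9, 7/6}), ProductSet({-4/7, 7/6, 6*sqrt(2), 5*sqrt(7)}, {-4/7}))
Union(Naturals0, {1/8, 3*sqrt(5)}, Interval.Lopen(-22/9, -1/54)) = Union({1/8, 3*sqrt(5)}, Interval.Lopen(-22/9, -1/54), Naturals0)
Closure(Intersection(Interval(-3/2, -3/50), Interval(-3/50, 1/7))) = {-3/50}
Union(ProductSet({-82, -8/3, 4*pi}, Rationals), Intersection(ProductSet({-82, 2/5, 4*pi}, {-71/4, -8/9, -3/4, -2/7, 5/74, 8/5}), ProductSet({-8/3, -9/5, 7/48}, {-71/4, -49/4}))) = ProductSet({-82, -8/3, 4*pi}, Rationals)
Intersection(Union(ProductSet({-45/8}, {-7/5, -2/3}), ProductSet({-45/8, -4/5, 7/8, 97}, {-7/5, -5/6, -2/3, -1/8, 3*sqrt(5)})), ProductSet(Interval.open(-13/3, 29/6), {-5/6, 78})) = ProductSet({-4/5, 7/8}, {-5/6})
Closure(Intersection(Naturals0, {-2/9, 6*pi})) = EmptySet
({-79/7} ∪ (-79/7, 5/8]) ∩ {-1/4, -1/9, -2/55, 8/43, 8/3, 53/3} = {-1/4, -1/9, -2/55, 8/43}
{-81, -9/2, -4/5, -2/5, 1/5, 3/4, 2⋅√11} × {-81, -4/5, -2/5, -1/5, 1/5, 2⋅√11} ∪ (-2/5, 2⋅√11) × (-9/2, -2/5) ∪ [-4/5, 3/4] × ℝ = ([-4/5, 3/4] × ℝ) ∪ ((-2/5, 2⋅√11) × (-9/2, -2/5)) ∪ ({-81, -9/2, -4/5, -2/5, 1/5, 3/4, 2⋅√11} × {-81, -4/5, -2/5, -1/5, 1/5, 2⋅√11})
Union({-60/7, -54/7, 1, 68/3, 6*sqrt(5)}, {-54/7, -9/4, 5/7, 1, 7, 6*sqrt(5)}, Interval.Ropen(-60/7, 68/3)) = Interval(-60/7, 68/3)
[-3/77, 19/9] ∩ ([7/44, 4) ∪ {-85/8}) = [7/44, 19/9]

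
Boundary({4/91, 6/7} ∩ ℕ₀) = ∅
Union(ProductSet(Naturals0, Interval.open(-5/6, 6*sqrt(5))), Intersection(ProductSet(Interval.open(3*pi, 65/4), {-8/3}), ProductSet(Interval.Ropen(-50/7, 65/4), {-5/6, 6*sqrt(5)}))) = ProductSet(Naturals0, Interval.open(-5/6, 6*sqrt(5)))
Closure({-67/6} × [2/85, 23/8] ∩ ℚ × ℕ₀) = {-67/6} × {1, 2}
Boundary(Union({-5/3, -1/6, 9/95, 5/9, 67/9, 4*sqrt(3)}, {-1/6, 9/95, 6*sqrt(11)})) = {-5/3, -1/6, 9/95, 5/9, 67/9, 6*sqrt(11), 4*sqrt(3)}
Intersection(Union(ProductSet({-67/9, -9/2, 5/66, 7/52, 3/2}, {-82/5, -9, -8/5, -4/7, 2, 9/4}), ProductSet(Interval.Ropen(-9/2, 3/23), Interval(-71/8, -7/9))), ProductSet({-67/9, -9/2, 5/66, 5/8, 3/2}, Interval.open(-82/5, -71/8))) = ProductSet({-67/9, -9/2, 5/66, 3/2}, {-9})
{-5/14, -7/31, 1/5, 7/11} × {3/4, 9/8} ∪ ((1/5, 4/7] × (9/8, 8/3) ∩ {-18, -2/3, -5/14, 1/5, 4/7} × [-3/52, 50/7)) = ({4/7} × (9/8, 8/3)) ∪ ({-5/14, -7/31, 1/5, 7/11} × {3/4, 9/8})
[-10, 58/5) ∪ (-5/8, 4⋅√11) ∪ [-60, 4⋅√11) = [-60, 4⋅√11)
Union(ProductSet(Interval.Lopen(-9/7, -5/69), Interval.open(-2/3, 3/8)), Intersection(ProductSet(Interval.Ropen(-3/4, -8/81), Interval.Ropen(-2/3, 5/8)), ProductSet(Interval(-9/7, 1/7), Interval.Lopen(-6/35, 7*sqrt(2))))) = Union(ProductSet(Interval.Lopen(-9/7, -5/69), Interval.open(-2/3, 3/8)), ProductSet(Interval.Ropen(-3/4, -8/81), Interval.open(-6/35, 5/8)))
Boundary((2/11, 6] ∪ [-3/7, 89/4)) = {-3/7, 89/4}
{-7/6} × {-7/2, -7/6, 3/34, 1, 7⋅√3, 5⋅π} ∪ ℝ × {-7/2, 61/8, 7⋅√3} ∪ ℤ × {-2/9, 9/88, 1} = (ℤ × {-2/9, 9/88, 1}) ∪ (ℝ × {-7/2, 61/8, 7⋅√3}) ∪ ({-7/6} × {-7/2, -7/6, 3/34, 1, 7⋅√3, 5⋅π})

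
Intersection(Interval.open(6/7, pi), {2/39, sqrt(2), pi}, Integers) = EmptySet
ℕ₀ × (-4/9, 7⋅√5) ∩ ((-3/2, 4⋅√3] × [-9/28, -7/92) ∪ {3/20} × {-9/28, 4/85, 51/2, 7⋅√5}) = {0, 1, …, 6} × [-9/28, -7/92)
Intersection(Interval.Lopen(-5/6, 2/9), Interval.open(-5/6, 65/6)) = Interval.Lopen(-5/6, 2/9)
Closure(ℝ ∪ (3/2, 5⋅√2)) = (-∞, ∞)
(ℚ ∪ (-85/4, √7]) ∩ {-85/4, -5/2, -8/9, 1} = {-85/4, -5/2, -8/9, 1}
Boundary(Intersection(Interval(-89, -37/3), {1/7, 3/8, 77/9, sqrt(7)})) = EmptySet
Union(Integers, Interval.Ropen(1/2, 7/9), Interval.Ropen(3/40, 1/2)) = Union(Integers, Interval.Ropen(3/40, 7/9))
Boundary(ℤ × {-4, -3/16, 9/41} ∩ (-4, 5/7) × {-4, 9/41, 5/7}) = {-3, -2, -1, 0} × {-4, 9/41}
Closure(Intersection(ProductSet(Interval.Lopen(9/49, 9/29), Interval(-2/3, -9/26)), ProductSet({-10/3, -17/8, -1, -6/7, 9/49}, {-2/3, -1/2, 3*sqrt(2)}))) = EmptySet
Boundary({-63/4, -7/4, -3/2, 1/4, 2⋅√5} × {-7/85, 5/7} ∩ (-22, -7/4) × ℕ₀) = ∅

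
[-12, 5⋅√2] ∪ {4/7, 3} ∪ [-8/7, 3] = [-12, 5⋅√2]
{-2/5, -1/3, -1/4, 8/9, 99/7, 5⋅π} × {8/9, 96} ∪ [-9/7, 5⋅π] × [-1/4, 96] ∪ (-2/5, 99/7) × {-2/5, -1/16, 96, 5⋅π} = ([-9/7, 5⋅π] × [-1/4, 96]) ∪ ((-2/5, 99/7) × {-2/5, -1/16, 96, 5⋅π})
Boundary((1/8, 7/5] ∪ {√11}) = {1/8, 7/5, √11}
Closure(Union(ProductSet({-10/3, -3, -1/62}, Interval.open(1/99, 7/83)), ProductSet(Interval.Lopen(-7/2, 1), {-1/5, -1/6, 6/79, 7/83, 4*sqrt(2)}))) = Union(ProductSet({-10/3, -3, -1/62}, Interval(1/99, 7/83)), ProductSet(Interval(-7/2, 1), {-1/5, -1/6, 6/79, 7/83, 4*sqrt(2)}))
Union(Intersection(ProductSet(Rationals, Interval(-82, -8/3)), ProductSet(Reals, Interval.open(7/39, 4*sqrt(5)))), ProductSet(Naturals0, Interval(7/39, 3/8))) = ProductSet(Naturals0, Interval(7/39, 3/8))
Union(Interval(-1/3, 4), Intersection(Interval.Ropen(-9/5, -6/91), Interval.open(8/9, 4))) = Interval(-1/3, 4)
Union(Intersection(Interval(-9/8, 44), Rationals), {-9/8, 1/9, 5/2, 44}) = Intersection(Interval(-9/8, 44), Rationals)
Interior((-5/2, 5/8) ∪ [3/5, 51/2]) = (-5/2, 51/2)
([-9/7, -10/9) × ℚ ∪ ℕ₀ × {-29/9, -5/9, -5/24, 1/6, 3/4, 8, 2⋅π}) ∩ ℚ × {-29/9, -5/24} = (ℕ₀ ∪ (ℚ ∩ [-9/7, -10/9))) × {-29/9, -5/24}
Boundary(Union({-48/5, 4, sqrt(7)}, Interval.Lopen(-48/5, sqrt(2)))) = {-48/5, 4, sqrt(2), sqrt(7)}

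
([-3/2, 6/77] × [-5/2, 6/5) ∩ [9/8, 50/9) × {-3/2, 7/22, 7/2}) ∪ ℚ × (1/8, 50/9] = ℚ × (1/8, 50/9]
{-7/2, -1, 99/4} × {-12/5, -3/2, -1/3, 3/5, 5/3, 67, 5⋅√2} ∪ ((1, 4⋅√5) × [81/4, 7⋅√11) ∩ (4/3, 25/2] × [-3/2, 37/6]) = {-7/2, -1, 99/4} × {-12/5, -3/2, -1/3, 3/5, 5/3, 67, 5⋅√2}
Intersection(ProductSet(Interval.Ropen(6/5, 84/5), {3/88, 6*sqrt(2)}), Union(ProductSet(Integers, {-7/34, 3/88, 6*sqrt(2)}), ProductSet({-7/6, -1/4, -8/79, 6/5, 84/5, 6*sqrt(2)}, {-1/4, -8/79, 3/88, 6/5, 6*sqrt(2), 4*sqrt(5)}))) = ProductSet(Union({6/5, 6*sqrt(2)}, Range(2, 17, 1)), {3/88, 6*sqrt(2)})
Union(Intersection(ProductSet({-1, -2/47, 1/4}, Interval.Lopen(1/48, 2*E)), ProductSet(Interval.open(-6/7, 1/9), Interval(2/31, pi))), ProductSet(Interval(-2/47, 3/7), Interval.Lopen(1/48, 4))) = ProductSet(Interval(-2/47, 3/7), Interval.Lopen(1/48, 4))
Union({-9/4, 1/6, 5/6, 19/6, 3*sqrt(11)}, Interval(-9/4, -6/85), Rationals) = Union({3*sqrt(11)}, Interval(-9/4, -6/85), Rationals)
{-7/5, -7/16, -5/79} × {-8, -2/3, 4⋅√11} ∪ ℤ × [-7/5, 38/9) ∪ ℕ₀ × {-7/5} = (ℤ × [-7/5, 38/9)) ∪ ({-7/5, -7/16, -5/79} × {-8, -2/3, 4⋅√11})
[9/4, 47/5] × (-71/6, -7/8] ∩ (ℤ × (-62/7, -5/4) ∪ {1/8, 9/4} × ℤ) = ({9/4} × {-11, -10, …, -1}) ∪ ({3, 4, …, 9} × (-62/7, -5/4))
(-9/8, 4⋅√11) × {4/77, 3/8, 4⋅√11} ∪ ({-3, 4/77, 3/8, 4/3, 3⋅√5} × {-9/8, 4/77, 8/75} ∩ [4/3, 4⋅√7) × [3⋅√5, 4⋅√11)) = (-9/8, 4⋅√11) × {4/77, 3/8, 4⋅√11}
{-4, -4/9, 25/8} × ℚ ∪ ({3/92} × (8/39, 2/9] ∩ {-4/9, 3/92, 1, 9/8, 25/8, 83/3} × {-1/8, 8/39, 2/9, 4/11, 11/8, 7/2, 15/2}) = ({3/92} × {2/9}) ∪ ({-4, -4/9, 25/8} × ℚ)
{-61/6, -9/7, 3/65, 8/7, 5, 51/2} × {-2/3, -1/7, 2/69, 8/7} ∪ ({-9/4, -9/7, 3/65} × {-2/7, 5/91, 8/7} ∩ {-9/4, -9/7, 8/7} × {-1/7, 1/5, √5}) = {-61/6, -9/7, 3/65, 8/7, 5, 51/2} × {-2/3, -1/7, 2/69, 8/7}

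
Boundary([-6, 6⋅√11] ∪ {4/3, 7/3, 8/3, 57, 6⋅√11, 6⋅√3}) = {-6, 57, 6⋅√11}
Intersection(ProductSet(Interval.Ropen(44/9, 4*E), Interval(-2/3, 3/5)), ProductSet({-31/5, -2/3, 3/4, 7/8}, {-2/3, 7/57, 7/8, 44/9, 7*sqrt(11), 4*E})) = EmptySet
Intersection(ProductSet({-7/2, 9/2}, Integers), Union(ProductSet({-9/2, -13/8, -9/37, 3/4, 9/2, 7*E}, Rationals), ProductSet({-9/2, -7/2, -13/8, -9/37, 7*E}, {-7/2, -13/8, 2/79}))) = ProductSet({9/2}, Integers)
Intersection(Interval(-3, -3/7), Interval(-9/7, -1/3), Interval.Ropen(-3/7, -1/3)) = {-3/7}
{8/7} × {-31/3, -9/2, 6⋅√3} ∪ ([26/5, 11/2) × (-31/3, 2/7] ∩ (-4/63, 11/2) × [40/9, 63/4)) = {8/7} × {-31/3, -9/2, 6⋅√3}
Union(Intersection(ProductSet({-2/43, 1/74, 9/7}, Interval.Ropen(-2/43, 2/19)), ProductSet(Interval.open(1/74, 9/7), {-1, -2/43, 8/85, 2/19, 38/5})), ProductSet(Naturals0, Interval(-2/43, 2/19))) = ProductSet(Naturals0, Interval(-2/43, 2/19))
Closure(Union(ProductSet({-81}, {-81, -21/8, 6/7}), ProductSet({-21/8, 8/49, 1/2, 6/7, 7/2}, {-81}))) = Union(ProductSet({-81}, {-81, -21/8, 6/7}), ProductSet({-21/8, 8/49, 1/2, 6/7, 7/2}, {-81}))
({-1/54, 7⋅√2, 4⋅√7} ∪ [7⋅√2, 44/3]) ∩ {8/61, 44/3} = {44/3}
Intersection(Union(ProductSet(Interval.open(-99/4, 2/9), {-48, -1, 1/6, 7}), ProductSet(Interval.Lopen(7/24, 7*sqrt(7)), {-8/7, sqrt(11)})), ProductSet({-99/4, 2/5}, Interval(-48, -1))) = ProductSet({2/5}, {-8/7})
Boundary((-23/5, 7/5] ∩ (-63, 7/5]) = {-23/5, 7/5}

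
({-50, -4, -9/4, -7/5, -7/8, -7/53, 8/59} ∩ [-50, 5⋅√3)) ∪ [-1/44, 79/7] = {-50, -4, -9/4, -7/5, -7/8, -7/53} ∪ [-1/44, 79/7]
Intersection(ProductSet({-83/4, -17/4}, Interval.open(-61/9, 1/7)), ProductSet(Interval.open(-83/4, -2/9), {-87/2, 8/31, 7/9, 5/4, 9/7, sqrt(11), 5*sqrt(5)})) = EmptySet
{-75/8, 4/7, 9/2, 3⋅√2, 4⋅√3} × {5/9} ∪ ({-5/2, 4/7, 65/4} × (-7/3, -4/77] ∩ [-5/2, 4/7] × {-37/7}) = {-75/8, 4/7, 9/2, 3⋅√2, 4⋅√3} × {5/9}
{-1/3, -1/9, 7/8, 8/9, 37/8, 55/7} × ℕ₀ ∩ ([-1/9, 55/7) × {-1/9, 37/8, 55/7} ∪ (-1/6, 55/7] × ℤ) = {-1/9, 7/8, 8/9, 37/8, 55/7} × ℕ₀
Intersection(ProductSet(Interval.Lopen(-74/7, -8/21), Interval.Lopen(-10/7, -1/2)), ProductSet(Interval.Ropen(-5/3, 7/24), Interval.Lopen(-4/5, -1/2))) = ProductSet(Interval(-5/3, -8/21), Interval.Lopen(-4/5, -1/2))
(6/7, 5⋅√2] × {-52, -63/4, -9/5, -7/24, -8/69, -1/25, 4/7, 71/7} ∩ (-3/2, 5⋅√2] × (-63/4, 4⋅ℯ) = (6/7, 5⋅√2] × {-9/5, -7/24, -8/69, -1/25, 4/7, 71/7}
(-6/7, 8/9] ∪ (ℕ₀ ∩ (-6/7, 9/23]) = (-6/7, 8/9] ∪ {0}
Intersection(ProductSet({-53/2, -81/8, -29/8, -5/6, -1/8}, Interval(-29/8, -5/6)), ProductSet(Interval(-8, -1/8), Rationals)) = ProductSet({-29/8, -5/6, -1/8}, Intersection(Interval(-29/8, -5/6), Rationals))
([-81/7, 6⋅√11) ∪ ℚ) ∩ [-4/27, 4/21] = [-4/27, 4/21] ∪ (ℚ ∩ [-4/27, 4/21])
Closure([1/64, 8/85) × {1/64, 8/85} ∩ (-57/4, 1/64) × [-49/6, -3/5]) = ∅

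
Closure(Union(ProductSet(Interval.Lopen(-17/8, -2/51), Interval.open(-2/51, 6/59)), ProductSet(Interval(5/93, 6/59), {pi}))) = Union(ProductSet({-17/8, -2/51}, Interval(-2/51, 6/59)), ProductSet(Interval(-17/8, -2/51), {-2/51, 6/59}), ProductSet(Interval.Lopen(-17/8, -2/51), Interval.open(-2/51, 6/59)), ProductSet(Interval(5/93, 6/59), {pi}))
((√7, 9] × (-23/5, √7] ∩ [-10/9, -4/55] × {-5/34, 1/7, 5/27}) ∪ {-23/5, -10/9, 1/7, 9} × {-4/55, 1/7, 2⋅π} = {-23/5, -10/9, 1/7, 9} × {-4/55, 1/7, 2⋅π}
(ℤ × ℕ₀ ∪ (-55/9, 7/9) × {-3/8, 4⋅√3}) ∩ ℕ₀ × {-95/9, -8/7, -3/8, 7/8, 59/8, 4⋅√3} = {0} × {-3/8, 4⋅√3}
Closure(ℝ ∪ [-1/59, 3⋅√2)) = (-∞, ∞)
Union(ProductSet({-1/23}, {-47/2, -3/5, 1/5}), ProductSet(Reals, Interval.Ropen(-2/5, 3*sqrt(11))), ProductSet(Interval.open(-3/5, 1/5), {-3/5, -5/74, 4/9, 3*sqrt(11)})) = Union(ProductSet({-1/23}, {-47/2, -3/5, 1/5}), ProductSet(Interval.open(-3/5, 1/5), {-3/5, -5/74, 4/9, 3*sqrt(11)}), ProductSet(Reals, Interval.Ropen(-2/5, 3*sqrt(11))))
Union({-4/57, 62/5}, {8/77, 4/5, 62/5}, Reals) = Reals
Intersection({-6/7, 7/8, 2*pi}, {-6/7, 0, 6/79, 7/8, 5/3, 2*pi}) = {-6/7, 7/8, 2*pi}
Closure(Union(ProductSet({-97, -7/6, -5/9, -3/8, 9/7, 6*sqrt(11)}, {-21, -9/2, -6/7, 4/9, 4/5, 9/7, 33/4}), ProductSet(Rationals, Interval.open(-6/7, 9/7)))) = Union(ProductSet({-97, -7/6, -5/9, -3/8, 9/7, 6*sqrt(11)}, {-21, -9/2, -6/7, 4/9, 4/5, 9/7, 33/4}), ProductSet(Reals, Interval(-6/7, 9/7)))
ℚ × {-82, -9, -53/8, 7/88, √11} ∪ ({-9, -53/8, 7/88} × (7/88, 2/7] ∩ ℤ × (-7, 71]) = ({-9} × (7/88, 2/7]) ∪ (ℚ × {-82, -9, -53/8, 7/88, √11})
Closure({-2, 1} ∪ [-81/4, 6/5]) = [-81/4, 6/5]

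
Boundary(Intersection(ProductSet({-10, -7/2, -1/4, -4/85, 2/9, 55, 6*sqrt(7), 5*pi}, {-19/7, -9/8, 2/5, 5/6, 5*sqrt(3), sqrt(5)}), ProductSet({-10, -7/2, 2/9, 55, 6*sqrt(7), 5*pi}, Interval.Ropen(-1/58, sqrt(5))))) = ProductSet({-10, -7/2, 2/9, 55, 6*sqrt(7), 5*pi}, {2/5, 5/6})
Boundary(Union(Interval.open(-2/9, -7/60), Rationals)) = Union(Interval(-oo, -2/9), Interval(-7/60, oo))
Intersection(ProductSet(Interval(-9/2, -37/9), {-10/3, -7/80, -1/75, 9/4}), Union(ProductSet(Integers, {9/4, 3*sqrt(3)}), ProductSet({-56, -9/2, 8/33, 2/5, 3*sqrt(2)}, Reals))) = ProductSet({-9/2}, {-10/3, -7/80, -1/75, 9/4})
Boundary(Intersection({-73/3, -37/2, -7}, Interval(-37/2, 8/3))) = {-37/2, -7}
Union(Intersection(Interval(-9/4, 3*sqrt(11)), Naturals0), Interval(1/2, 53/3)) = Union(Interval(1/2, 53/3), Range(0, 10, 1))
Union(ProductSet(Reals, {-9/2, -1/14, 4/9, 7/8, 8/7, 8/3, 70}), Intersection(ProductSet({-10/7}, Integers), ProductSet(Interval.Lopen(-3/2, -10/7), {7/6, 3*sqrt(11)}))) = ProductSet(Reals, {-9/2, -1/14, 4/9, 7/8, 8/7, 8/3, 70})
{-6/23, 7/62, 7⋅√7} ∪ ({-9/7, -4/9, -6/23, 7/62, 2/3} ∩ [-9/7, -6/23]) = {-9/7, -4/9, -6/23, 7/62, 7⋅√7}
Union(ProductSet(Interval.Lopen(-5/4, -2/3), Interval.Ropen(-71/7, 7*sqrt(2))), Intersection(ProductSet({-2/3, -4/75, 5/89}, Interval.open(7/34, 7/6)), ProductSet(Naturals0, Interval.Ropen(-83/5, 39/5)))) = ProductSet(Interval.Lopen(-5/4, -2/3), Interval.Ropen(-71/7, 7*sqrt(2)))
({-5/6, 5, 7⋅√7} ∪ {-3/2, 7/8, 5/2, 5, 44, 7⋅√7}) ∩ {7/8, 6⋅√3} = {7/8}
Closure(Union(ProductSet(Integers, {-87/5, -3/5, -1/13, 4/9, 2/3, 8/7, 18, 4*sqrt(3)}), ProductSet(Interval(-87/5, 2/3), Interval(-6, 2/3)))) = Union(ProductSet(Integers, {-87/5, -3/5, -1/13, 4/9, 2/3, 8/7, 18, 4*sqrt(3)}), ProductSet(Interval(-87/5, 2/3), Interval(-6, 2/3)))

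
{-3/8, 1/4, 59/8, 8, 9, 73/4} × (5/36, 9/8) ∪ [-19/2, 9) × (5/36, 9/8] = ([-19/2, 9) × (5/36, 9/8]) ∪ ({-3/8, 1/4, 59/8, 8, 9, 73/4} × (5/36, 9/8))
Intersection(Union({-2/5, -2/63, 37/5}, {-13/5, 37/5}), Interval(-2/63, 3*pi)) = {-2/63, 37/5}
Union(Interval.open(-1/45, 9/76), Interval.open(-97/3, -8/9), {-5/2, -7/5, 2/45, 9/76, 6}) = Union({6}, Interval.open(-97/3, -8/9), Interval.Lopen(-1/45, 9/76))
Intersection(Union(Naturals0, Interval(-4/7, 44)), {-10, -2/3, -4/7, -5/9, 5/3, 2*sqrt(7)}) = {-4/7, -5/9, 5/3, 2*sqrt(7)}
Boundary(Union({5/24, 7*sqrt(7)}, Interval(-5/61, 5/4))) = {-5/61, 5/4, 7*sqrt(7)}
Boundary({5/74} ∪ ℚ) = ℝ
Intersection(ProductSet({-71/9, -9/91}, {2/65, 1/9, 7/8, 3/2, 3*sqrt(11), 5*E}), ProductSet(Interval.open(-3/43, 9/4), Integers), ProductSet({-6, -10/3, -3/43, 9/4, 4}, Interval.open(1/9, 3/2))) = EmptySet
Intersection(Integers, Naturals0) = Naturals0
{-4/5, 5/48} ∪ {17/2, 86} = {-4/5, 5/48, 17/2, 86}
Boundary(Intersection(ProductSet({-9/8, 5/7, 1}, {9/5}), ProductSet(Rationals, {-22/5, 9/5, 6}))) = ProductSet({-9/8, 5/7, 1}, {9/5})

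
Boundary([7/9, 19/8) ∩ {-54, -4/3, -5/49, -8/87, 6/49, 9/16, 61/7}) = ∅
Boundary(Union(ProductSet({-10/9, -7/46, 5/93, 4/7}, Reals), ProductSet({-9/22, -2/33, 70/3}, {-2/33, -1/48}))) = Union(ProductSet({-9/22, -2/33, 70/3}, {-2/33, -1/48}), ProductSet({-10/9, -7/46, 5/93, 4/7}, Reals))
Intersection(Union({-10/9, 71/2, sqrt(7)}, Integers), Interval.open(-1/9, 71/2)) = Union({sqrt(7)}, Range(0, 36, 1))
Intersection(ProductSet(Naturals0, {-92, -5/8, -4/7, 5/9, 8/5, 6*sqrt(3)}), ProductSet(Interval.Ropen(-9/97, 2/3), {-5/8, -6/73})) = ProductSet(Range(0, 1, 1), {-5/8})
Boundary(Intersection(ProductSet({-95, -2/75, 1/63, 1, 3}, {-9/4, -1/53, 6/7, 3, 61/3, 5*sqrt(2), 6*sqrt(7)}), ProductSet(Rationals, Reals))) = ProductSet({-95, -2/75, 1/63, 1, 3}, {-9/4, -1/53, 6/7, 3, 61/3, 5*sqrt(2), 6*sqrt(7)})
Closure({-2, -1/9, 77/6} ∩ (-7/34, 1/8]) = {-1/9}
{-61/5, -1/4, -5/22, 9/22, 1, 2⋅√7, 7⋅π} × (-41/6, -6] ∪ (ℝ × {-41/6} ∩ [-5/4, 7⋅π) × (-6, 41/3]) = {-61/5, -1/4, -5/22, 9/22, 1, 2⋅√7, 7⋅π} × (-41/6, -6]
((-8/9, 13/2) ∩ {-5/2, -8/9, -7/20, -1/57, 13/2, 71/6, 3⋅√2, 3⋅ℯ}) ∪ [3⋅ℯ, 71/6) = {-7/20, -1/57, 3⋅√2} ∪ [3⋅ℯ, 71/6)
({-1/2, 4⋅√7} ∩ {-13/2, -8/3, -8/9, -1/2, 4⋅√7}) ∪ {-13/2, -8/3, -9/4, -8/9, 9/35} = {-13/2, -8/3, -9/4, -8/9, -1/2, 9/35, 4⋅√7}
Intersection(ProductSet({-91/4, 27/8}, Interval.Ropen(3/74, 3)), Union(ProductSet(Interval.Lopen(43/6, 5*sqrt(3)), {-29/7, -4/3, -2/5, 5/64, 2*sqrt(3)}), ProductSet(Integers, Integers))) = EmptySet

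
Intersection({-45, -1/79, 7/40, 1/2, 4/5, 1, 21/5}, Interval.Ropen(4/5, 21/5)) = {4/5, 1}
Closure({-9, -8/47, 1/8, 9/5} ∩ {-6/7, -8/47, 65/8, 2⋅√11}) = {-8/47}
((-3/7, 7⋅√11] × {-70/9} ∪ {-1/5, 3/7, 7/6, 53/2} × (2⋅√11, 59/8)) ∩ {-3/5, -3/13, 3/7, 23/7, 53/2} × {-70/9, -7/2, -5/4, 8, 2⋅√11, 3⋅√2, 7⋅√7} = {-3/13, 3/7, 23/7} × {-70/9}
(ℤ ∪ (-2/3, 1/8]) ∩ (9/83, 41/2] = (9/83, 1/8] ∪ {1, 2, …, 20}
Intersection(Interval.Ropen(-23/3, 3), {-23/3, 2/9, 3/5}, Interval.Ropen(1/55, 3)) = {2/9, 3/5}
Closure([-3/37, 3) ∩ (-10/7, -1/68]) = [-3/37, -1/68]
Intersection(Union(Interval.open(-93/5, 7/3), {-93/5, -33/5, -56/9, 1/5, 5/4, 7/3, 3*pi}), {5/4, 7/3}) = {5/4, 7/3}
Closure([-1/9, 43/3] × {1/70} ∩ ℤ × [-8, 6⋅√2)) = {0, 1, …, 14} × {1/70}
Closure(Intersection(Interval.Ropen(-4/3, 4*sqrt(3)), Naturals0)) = Range(0, 7, 1)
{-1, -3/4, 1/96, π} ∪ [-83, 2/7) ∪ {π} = [-83, 2/7) ∪ {π}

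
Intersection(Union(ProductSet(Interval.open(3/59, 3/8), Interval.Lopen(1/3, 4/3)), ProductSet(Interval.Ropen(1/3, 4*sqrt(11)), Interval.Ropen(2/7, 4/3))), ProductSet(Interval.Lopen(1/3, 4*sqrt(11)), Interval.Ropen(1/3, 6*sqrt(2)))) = Union(ProductSet(Interval.open(1/3, 3/8), Interval.Lopen(1/3, 4/3)), ProductSet(Interval.open(1/3, 4*sqrt(11)), Interval.Ropen(1/3, 4/3)))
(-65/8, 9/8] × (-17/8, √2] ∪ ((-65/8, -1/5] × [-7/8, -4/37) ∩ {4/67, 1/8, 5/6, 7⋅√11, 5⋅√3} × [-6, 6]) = (-65/8, 9/8] × (-17/8, √2]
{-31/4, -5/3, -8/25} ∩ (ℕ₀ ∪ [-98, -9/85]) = {-31/4, -5/3, -8/25}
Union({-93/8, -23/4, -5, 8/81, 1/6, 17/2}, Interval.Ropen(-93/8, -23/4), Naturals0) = Union({-5, 8/81, 1/6, 17/2}, Interval(-93/8, -23/4), Naturals0)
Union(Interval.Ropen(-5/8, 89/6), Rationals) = Union(Interval(-5/8, 89/6), Rationals)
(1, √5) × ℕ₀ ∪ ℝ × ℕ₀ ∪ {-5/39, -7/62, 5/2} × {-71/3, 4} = ((-∞, ∞) × ℕ₀) ∪ ({-5/39, -7/62, 5/2} × {-71/3, 4})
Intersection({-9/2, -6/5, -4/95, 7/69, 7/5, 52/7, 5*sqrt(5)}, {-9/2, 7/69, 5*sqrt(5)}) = {-9/2, 7/69, 5*sqrt(5)}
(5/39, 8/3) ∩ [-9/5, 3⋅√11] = (5/39, 8/3)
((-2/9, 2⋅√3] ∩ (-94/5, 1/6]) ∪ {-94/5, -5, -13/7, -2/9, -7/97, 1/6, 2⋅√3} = {-94/5, -5, -13/7, 2⋅√3} ∪ [-2/9, 1/6]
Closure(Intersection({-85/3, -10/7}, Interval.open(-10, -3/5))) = {-10/7}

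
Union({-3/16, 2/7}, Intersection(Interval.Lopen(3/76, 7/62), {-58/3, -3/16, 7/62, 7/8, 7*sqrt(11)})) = {-3/16, 7/62, 2/7}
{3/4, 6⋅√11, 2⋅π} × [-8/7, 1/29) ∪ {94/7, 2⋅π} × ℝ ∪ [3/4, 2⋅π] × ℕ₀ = ({94/7, 2⋅π} × ℝ) ∪ ([3/4, 2⋅π] × ℕ₀) ∪ ({3/4, 6⋅√11, 2⋅π} × [-8/7, 1/29))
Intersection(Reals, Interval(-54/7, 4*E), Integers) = Range(-7, 11, 1)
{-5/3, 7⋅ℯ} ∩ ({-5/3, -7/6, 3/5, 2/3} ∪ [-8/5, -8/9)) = {-5/3}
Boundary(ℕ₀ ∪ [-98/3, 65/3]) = {-98/3, 65/3} ∪ (ℕ₀ \ (-98/3, 65/3))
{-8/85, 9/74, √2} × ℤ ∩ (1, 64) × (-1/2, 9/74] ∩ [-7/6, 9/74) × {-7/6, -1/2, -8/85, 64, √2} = ∅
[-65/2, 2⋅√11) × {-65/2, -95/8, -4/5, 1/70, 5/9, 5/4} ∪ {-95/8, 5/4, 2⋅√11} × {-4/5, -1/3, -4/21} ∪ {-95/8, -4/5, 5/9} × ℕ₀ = ({-95/8, -4/5, 5/9} × ℕ₀) ∪ ({-95/8, 5/4, 2⋅√11} × {-4/5, -1/3, -4/21}) ∪ ([-65/2, 2⋅√11) × {-65/2, -95/8, -4/5, 1/70, 5/9, 5/4})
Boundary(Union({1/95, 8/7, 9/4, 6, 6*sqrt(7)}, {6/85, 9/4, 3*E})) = {1/95, 6/85, 8/7, 9/4, 6, 6*sqrt(7), 3*E}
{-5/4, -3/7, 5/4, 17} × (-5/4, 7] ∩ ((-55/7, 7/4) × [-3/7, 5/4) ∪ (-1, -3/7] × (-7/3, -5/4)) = {-5/4, -3/7, 5/4} × [-3/7, 5/4)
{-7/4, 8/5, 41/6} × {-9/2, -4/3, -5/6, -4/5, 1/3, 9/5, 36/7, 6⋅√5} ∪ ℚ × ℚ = (ℚ × ℚ) ∪ ({-7/4, 8/5, 41/6} × {-9/2, -4/3, -5/6, -4/5, 1/3, 9/5, 36/7, 6⋅√5})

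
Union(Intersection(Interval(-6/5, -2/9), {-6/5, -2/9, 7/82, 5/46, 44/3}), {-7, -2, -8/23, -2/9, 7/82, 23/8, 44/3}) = {-7, -2, -6/5, -8/23, -2/9, 7/82, 23/8, 44/3}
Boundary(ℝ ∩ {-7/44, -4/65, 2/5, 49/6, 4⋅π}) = {-7/44, -4/65, 2/5, 49/6, 4⋅π}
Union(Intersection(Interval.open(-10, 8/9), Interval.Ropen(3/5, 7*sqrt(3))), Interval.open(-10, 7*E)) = Interval.open(-10, 7*E)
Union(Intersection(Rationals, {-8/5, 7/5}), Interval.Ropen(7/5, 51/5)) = Union({-8/5}, Interval.Ropen(7/5, 51/5))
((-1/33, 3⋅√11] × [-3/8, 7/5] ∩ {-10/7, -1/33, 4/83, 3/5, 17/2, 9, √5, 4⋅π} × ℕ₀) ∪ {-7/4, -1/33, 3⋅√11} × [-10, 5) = ({4/83, 3/5, 17/2, 9, √5} × {0, 1}) ∪ ({-7/4, -1/33, 3⋅√11} × [-10, 5))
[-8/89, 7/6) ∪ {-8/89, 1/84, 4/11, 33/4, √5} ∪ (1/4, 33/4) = [-8/89, 33/4]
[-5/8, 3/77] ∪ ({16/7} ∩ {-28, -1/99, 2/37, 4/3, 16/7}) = [-5/8, 3/77] ∪ {16/7}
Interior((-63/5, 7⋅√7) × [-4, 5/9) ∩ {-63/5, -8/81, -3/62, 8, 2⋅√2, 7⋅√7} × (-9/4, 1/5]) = ∅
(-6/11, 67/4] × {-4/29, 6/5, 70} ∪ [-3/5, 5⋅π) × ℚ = ([-3/5, 5⋅π) × ℚ) ∪ ((-6/11, 67/4] × {-4/29, 6/5, 70})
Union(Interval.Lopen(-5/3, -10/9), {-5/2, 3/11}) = Union({-5/2, 3/11}, Interval.Lopen(-5/3, -10/9))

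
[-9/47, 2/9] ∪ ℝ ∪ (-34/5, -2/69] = (-∞, ∞)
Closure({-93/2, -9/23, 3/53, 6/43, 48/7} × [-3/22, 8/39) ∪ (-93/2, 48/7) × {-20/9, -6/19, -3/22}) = ([-93/2, 48/7] × {-20/9, -6/19, -3/22}) ∪ ({-93/2, -9/23, 3/53, 6/43, 48/7} × [-3/22, 8/39])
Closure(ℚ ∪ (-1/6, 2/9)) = ℚ ∪ (-∞, ∞)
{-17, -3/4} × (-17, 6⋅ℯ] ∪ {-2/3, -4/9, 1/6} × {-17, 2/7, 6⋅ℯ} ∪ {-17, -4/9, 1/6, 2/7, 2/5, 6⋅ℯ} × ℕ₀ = ({-17, -3/4} × (-17, 6⋅ℯ]) ∪ ({-2/3, -4/9, 1/6} × {-17, 2/7, 6⋅ℯ}) ∪ ({-17, -4/9, 1/6, 2/7, 2/5, 6⋅ℯ} × ℕ₀)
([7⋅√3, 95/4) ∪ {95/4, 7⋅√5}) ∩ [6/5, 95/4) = [7⋅√3, 95/4)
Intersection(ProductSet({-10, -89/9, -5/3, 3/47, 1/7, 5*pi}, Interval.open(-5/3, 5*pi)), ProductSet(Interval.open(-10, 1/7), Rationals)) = ProductSet({-89/9, -5/3, 3/47}, Intersection(Interval.open(-5/3, 5*pi), Rationals))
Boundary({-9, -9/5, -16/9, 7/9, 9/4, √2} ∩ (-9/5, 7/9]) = {-16/9, 7/9}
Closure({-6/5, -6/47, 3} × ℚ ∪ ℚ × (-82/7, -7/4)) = ({-6/5, -6/47, 3} × ℝ) ∪ (ℝ × [-82/7, -7/4])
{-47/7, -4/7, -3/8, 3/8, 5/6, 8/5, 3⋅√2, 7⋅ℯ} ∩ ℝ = {-47/7, -4/7, -3/8, 3/8, 5/6, 8/5, 3⋅√2, 7⋅ℯ}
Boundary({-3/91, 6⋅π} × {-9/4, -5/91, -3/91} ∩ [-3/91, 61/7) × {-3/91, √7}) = {-3/91} × {-3/91}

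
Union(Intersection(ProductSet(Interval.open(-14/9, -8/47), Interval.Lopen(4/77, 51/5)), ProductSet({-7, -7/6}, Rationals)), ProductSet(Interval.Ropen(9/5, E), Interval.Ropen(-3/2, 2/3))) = Union(ProductSet({-7/6}, Intersection(Interval.Lopen(4/77, 51/5), Rationals)), ProductSet(Interval.Ropen(9/5, E), Interval.Ropen(-3/2, 2/3)))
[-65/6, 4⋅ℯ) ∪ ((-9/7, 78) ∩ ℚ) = [-65/6, 4⋅ℯ) ∪ (ℚ ∩ (-9/7, 78))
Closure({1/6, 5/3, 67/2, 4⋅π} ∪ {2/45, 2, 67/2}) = {2/45, 1/6, 5/3, 2, 67/2, 4⋅π}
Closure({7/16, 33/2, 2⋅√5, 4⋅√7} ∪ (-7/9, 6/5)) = [-7/9, 6/5] ∪ {33/2, 2⋅√5, 4⋅√7}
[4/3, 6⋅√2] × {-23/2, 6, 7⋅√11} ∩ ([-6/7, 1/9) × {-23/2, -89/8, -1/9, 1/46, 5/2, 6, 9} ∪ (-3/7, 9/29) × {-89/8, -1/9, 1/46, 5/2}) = ∅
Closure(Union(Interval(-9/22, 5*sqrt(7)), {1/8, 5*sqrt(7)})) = Interval(-9/22, 5*sqrt(7))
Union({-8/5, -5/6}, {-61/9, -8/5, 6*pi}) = {-61/9, -8/5, -5/6, 6*pi}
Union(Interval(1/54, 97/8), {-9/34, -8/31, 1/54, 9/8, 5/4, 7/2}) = Union({-9/34, -8/31}, Interval(1/54, 97/8))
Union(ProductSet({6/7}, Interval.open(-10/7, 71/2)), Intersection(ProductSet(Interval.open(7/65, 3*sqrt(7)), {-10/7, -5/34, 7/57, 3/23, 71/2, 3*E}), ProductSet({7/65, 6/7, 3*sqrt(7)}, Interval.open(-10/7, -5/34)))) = ProductSet({6/7}, Interval.open(-10/7, 71/2))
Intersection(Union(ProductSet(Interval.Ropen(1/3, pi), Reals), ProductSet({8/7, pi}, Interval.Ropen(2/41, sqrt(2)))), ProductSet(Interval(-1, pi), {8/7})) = ProductSet(Interval(1/3, pi), {8/7})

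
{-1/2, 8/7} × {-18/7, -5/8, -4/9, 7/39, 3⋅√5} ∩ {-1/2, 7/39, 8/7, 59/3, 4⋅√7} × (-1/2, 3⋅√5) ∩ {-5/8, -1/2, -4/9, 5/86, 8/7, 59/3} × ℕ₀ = ∅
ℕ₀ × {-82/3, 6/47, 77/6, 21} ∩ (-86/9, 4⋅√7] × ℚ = {0, 1, …, 10} × {-82/3, 6/47, 77/6, 21}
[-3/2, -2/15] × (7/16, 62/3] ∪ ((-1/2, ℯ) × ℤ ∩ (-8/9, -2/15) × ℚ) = ((-1/2, -2/15) × ℤ) ∪ ([-3/2, -2/15] × (7/16, 62/3])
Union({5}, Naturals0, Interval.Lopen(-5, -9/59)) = Union(Interval.Lopen(-5, -9/59), Naturals0)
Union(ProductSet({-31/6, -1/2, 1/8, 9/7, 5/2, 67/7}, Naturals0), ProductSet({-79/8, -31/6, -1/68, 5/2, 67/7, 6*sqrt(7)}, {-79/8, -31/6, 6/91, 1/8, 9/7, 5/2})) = Union(ProductSet({-79/8, -31/6, -1/68, 5/2, 67/7, 6*sqrt(7)}, {-79/8, -31/6, 6/91, 1/8, 9/7, 5/2}), ProductSet({-31/6, -1/2, 1/8, 9/7, 5/2, 67/7}, Naturals0))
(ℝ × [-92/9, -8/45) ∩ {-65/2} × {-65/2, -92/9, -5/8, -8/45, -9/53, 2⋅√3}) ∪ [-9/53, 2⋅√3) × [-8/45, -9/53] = ({-65/2} × {-92/9, -5/8}) ∪ ([-9/53, 2⋅√3) × [-8/45, -9/53])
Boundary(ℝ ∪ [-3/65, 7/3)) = ∅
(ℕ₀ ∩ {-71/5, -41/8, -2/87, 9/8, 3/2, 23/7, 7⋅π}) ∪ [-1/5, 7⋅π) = [-1/5, 7⋅π)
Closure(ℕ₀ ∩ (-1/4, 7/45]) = {0}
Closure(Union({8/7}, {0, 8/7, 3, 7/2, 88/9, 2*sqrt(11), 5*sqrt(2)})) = {0, 8/7, 3, 7/2, 88/9, 2*sqrt(11), 5*sqrt(2)}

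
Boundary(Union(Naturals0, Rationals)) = Reals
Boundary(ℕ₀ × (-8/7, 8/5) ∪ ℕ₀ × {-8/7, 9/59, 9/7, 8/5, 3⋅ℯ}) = ℕ₀ × ([-8/7, 8/5] ∪ {3⋅ℯ})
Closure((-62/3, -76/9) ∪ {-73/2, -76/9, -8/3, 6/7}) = {-73/2, -8/3, 6/7} ∪ [-62/3, -76/9]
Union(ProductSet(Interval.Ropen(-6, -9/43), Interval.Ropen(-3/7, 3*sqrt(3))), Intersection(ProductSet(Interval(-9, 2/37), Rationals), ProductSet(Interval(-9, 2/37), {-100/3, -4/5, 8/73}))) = Union(ProductSet(Interval(-9, 2/37), {-100/3, -4/5, 8/73}), ProductSet(Interval.Ropen(-6, -9/43), Interval.Ropen(-3/7, 3*sqrt(3))))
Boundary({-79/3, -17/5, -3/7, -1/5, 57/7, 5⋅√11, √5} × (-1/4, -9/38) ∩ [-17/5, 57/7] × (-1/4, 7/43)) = {-17/5, -3/7, -1/5, 57/7, √5} × [-1/4, -9/38]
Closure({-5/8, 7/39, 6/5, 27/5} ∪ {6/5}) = {-5/8, 7/39, 6/5, 27/5}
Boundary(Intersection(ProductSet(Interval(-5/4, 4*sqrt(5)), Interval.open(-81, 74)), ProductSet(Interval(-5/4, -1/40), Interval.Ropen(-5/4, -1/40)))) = Union(ProductSet({-5/4, -1/40}, Interval(-5/4, -1/40)), ProductSet(Interval(-5/4, -1/40), {-5/4, -1/40}))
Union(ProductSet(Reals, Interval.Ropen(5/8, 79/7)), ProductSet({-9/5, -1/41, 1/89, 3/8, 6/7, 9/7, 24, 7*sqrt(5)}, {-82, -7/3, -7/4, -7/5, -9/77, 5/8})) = Union(ProductSet({-9/5, -1/41, 1/89, 3/8, 6/7, 9/7, 24, 7*sqrt(5)}, {-82, -7/3, -7/4, -7/5, -9/77, 5/8}), ProductSet(Reals, Interval.Ropen(5/8, 79/7)))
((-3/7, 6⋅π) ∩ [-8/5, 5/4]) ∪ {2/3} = (-3/7, 5/4]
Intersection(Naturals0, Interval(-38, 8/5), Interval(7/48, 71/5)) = Range(1, 2, 1)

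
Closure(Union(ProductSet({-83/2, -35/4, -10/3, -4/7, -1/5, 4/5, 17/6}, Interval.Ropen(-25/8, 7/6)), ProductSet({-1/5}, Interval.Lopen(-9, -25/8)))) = Union(ProductSet({-1/5}, Interval(-9, -25/8)), ProductSet({-83/2, -35/4, -10/3, -4/7, -1/5, 4/5, 17/6}, Interval(-25/8, 7/6)))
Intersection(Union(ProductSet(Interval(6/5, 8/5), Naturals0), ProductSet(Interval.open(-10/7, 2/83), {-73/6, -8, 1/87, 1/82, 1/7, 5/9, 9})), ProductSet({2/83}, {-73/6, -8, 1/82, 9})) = EmptySet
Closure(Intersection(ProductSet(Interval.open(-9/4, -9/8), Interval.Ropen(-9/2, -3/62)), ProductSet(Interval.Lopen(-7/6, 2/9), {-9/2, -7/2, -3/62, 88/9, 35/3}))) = ProductSet(Interval(-7/6, -9/8), {-9/2, -7/2})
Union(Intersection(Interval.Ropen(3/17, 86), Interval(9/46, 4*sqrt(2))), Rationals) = Union(Interval(9/46, 4*sqrt(2)), Rationals)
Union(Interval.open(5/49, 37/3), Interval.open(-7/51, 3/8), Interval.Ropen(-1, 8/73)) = Interval.Ropen(-1, 37/3)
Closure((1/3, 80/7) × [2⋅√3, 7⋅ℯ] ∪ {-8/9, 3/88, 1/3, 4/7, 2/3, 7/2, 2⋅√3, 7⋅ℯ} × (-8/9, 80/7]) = ([1/3, 80/7] × [2⋅√3, 7⋅ℯ]) ∪ ({-8/9, 3/88, 1/3, 4/7, 2/3, 7/2, 2⋅√3, 7⋅ℯ} × [-8/9, 80/7])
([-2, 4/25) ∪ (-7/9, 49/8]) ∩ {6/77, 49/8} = {6/77, 49/8}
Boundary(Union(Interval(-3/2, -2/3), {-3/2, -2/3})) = {-3/2, -2/3}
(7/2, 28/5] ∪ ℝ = (-∞, ∞)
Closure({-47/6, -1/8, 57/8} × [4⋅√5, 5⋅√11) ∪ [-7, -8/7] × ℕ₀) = ([-7, -8/7] × ℕ₀) ∪ ({-47/6, -1/8, 57/8} × [4⋅√5, 5⋅√11])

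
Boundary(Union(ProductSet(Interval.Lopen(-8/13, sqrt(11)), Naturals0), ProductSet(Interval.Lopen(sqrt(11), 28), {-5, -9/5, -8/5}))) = Union(ProductSet(Interval(-8/13, sqrt(11)), Naturals0), ProductSet(Interval(sqrt(11), 28), {-5, -9/5, -8/5}))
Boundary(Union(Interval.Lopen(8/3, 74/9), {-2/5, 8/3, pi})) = {-2/5, 8/3, 74/9}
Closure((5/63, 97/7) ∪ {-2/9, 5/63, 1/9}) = {-2/9} ∪ [5/63, 97/7]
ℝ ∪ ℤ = ℝ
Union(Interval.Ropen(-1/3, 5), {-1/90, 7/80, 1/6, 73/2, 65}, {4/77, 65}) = Union({73/2, 65}, Interval.Ropen(-1/3, 5))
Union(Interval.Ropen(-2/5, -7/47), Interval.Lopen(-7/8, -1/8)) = Interval.Lopen(-7/8, -1/8)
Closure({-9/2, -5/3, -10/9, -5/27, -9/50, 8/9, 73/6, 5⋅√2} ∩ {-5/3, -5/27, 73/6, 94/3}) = {-5/3, -5/27, 73/6}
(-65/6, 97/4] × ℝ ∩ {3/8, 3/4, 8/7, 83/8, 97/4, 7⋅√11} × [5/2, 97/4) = {3/8, 3/4, 8/7, 83/8, 97/4, 7⋅√11} × [5/2, 97/4)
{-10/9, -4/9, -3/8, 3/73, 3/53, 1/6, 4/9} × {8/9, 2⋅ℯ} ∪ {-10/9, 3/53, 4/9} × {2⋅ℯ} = {-10/9, -4/9, -3/8, 3/73, 3/53, 1/6, 4/9} × {8/9, 2⋅ℯ}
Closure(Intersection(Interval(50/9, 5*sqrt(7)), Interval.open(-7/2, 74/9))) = Interval(50/9, 74/9)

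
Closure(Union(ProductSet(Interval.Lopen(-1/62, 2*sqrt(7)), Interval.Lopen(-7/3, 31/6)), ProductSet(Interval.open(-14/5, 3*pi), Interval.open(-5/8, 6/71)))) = Union(ProductSet({-14/5, 3*pi}, Interval(-5/8, 6/71)), ProductSet({-1/62, 2*sqrt(7)}, Union(Interval(-7/3, -5/8), Interval(6/71, 31/6))), ProductSet(Interval.open(-14/5, 3*pi), Interval.open(-5/8, 6/71)), ProductSet(Interval(-1/62, 2*sqrt(7)), {-7/3, 31/6}), ProductSet(Interval.Lopen(-1/62, 2*sqrt(7)), Interval.Lopen(-7/3, 31/6)), ProductSet(Union(Interval(-14/5, -1/62), Interval(2*sqrt(7), 3*pi)), {-5/8, 6/71}))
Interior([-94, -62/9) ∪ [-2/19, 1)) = (-94, -62/9) ∪ (-2/19, 1)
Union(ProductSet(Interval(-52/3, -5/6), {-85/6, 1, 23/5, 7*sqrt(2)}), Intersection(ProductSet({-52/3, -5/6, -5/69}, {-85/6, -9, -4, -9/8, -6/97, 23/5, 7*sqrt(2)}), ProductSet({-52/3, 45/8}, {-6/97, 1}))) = Union(ProductSet({-52/3}, {-6/97}), ProductSet(Interval(-52/3, -5/6), {-85/6, 1, 23/5, 7*sqrt(2)}))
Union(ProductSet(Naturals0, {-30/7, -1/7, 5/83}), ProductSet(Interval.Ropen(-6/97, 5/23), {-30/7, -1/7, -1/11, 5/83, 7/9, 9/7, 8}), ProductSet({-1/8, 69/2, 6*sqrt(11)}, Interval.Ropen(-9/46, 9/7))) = Union(ProductSet({-1/8, 69/2, 6*sqrt(11)}, Interval.Ropen(-9/46, 9/7)), ProductSet(Interval.Ropen(-6/97, 5/23), {-30/7, -1/7, -1/11, 5/83, 7/9, 9/7, 8}), ProductSet(Naturals0, {-30/7, -1/7, 5/83}))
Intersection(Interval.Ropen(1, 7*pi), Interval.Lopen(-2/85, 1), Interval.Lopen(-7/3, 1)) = {1}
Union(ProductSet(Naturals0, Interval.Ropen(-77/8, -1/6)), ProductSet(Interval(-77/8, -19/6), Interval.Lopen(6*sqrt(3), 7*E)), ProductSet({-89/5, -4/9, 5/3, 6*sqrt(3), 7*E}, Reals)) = Union(ProductSet({-89/5, -4/9, 5/3, 6*sqrt(3), 7*E}, Reals), ProductSet(Interval(-77/8, -19/6), Interval.Lopen(6*sqrt(3), 7*E)), ProductSet(Naturals0, Interval.Ropen(-77/8, -1/6)))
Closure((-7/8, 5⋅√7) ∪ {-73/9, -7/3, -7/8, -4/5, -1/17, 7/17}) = {-73/9, -7/3} ∪ [-7/8, 5⋅√7]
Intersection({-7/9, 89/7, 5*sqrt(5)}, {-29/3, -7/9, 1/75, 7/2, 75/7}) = {-7/9}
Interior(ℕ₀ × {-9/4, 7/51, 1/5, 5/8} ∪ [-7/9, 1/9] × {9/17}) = ∅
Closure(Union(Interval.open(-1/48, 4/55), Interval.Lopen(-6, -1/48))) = Interval(-6, 4/55)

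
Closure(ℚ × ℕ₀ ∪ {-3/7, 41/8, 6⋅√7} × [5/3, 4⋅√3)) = (ℝ × ℕ₀) ∪ ({-3/7, 41/8, 6⋅√7} × [5/3, 4⋅√3])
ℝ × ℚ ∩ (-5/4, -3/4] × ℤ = (-5/4, -3/4] × ℤ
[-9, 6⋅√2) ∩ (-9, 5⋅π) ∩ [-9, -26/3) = (-9, -26/3)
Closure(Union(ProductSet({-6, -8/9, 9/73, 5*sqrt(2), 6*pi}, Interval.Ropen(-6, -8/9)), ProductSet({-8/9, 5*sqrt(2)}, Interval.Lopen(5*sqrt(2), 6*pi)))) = Union(ProductSet({-8/9, 5*sqrt(2)}, Interval(5*sqrt(2), 6*pi)), ProductSet({-6, -8/9, 9/73, 5*sqrt(2), 6*pi}, Interval(-6, -8/9)))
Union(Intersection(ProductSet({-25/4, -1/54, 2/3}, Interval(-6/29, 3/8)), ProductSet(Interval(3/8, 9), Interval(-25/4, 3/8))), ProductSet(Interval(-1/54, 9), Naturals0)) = Union(ProductSet({2/3}, Interval(-6/29, 3/8)), ProductSet(Interval(-1/54, 9), Naturals0))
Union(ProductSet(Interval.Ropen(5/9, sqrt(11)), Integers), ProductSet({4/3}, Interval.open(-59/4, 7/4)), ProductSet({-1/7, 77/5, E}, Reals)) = Union(ProductSet({4/3}, Interval.open(-59/4, 7/4)), ProductSet({-1/7, 77/5, E}, Reals), ProductSet(Interval.Ropen(5/9, sqrt(11)), Integers))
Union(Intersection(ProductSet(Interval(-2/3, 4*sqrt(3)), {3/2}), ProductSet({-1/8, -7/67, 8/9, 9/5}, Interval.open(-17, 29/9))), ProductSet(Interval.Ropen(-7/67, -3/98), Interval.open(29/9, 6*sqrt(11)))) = Union(ProductSet({-1/8, -7/67, 8/9, 9/5}, {3/2}), ProductSet(Interval.Ropen(-7/67, -3/98), Interval.open(29/9, 6*sqrt(11))))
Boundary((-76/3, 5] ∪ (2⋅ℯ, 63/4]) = {-76/3, 5, 63/4, 2⋅ℯ}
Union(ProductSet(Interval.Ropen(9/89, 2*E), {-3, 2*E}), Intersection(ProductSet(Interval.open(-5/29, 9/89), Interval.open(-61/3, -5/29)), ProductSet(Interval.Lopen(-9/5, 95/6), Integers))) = Union(ProductSet(Interval.open(-5/29, 9/89), Range(-20, 0, 1)), ProductSet(Interval.Ropen(9/89, 2*E), {-3, 2*E}))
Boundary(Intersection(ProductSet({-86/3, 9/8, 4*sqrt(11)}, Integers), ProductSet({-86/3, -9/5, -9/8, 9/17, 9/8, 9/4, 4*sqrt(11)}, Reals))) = ProductSet({-86/3, 9/8, 4*sqrt(11)}, Integers)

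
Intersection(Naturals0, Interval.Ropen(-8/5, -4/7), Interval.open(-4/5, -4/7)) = EmptySet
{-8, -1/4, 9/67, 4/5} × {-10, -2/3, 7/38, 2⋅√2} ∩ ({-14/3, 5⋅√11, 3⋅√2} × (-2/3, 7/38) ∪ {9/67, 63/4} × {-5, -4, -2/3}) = {9/67} × {-2/3}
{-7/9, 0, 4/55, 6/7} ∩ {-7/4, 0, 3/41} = {0}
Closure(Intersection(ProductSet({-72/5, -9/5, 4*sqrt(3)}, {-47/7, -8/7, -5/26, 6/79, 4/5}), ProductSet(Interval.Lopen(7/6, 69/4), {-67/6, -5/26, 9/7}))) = ProductSet({4*sqrt(3)}, {-5/26})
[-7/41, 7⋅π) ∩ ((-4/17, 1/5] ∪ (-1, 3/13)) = [-7/41, 3/13)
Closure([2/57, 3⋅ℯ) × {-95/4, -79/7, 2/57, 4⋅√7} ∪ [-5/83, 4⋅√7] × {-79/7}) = ([-5/83, 4⋅√7] × {-79/7}) ∪ ([2/57, 3⋅ℯ] × {-95/4, -79/7, 2/57, 4⋅√7})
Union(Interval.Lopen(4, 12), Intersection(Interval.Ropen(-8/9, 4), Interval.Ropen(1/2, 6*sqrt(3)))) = Union(Interval.Ropen(1/2, 4), Interval.Lopen(4, 12))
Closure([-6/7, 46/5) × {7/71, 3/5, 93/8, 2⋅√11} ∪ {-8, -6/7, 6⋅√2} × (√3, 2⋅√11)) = ([-6/7, 46/5] × {7/71, 3/5, 93/8, 2⋅√11}) ∪ ({-8, -6/7, 6⋅√2} × [√3, 2⋅√11])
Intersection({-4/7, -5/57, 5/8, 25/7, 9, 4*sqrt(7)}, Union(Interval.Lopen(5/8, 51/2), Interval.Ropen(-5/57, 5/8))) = {-5/57, 25/7, 9, 4*sqrt(7)}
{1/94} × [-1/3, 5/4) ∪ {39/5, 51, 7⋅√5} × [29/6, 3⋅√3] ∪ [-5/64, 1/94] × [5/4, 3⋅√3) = ({1/94} × [-1/3, 5/4)) ∪ ([-5/64, 1/94] × [5/4, 3⋅√3)) ∪ ({39/5, 51, 7⋅√5} × [29/6, 3⋅√3])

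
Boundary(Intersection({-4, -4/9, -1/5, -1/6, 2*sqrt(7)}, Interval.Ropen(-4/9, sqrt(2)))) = {-4/9, -1/5, -1/6}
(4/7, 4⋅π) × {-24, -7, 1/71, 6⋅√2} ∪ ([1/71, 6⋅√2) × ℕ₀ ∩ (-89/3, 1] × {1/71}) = (4/7, 4⋅π) × {-24, -7, 1/71, 6⋅√2}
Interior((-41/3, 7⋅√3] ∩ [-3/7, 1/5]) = (-3/7, 1/5)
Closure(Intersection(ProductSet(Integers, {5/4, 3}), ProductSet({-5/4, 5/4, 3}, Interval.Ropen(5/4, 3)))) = ProductSet({3}, {5/4})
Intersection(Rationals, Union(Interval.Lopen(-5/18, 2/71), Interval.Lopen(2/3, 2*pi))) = Union(Intersection(Interval.Lopen(-5/18, 2/71), Rationals), Intersection(Interval.Lopen(2/3, 2*pi), Rationals))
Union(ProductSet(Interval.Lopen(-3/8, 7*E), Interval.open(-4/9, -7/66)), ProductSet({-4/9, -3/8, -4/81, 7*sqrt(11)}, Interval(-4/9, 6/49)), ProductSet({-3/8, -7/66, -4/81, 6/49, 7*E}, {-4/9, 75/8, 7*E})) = Union(ProductSet({-4/9, -3/8, -4/81, 7*sqrt(11)}, Interval(-4/9, 6/49)), ProductSet({-3/8, -7/66, -4/81, 6/49, 7*E}, {-4/9, 75/8, 7*E}), ProductSet(Interval.Lopen(-3/8, 7*E), Interval.open(-4/9, -7/66)))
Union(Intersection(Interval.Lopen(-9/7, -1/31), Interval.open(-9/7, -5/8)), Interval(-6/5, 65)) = Interval.Lopen(-9/7, 65)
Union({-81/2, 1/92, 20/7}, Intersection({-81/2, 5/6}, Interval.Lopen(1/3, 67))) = {-81/2, 1/92, 5/6, 20/7}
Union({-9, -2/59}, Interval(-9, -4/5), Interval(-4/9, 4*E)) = Union(Interval(-9, -4/5), Interval(-4/9, 4*E))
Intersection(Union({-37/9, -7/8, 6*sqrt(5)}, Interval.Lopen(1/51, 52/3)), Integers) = Range(1, 18, 1)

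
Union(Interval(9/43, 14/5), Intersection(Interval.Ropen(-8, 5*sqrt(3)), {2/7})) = Interval(9/43, 14/5)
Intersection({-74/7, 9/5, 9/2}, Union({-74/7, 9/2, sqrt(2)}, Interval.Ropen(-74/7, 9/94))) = {-74/7, 9/2}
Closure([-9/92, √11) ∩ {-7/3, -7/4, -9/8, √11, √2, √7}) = {√2, √7}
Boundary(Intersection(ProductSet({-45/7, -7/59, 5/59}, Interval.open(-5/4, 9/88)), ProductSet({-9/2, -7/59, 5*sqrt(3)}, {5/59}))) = ProductSet({-7/59}, {5/59})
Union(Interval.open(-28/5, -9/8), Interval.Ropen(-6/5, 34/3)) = Interval.open(-28/5, 34/3)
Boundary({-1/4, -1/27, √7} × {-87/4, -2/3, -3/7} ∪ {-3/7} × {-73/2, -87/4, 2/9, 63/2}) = ({-3/7} × {-73/2, -87/4, 2/9, 63/2}) ∪ ({-1/4, -1/27, √7} × {-87/4, -2/3, -3/7})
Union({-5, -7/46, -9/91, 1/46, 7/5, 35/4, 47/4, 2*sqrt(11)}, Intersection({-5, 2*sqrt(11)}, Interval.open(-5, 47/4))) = {-5, -7/46, -9/91, 1/46, 7/5, 35/4, 47/4, 2*sqrt(11)}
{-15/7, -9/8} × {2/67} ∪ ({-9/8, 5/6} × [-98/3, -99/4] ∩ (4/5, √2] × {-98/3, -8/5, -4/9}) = ({5/6} × {-98/3}) ∪ ({-15/7, -9/8} × {2/67})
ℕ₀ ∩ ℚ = ℕ₀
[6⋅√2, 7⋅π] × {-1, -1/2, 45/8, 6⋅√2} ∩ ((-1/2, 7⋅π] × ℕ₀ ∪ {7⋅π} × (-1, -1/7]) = {7⋅π} × {-1/2}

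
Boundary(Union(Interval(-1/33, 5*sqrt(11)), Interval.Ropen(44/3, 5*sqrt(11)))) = {-1/33, 5*sqrt(11)}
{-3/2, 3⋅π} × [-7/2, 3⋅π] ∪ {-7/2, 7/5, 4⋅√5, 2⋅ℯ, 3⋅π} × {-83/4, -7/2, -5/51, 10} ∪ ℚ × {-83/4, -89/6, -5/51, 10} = (ℚ × {-83/4, -89/6, -5/51, 10}) ∪ ({-3/2, 3⋅π} × [-7/2, 3⋅π]) ∪ ({-7/2, 7/5, 4⋅√5, 2⋅ℯ, 3⋅π} × {-83/4, -7/2, -5/51, 10})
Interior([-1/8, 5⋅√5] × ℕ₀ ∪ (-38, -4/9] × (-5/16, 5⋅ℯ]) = (-38, -4/9) × (-5/16, 5⋅ℯ)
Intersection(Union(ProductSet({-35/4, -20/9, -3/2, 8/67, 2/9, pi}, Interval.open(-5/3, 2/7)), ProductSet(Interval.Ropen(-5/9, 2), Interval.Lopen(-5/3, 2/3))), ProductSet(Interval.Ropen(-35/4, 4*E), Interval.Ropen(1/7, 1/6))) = ProductSet(Union({-35/4, -20/9, -3/2, pi}, Interval.Ropen(-5/9, 2)), Interval.Ropen(1/7, 1/6))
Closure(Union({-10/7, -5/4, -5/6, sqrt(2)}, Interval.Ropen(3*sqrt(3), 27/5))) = Union({-10/7, -5/4, -5/6, sqrt(2)}, Interval(3*sqrt(3), 27/5))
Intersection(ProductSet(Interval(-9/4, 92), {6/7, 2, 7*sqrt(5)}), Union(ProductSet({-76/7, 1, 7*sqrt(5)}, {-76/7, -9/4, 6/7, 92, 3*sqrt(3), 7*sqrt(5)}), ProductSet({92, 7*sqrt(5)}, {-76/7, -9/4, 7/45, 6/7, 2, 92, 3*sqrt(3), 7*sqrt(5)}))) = Union(ProductSet({1, 7*sqrt(5)}, {6/7, 7*sqrt(5)}), ProductSet({92, 7*sqrt(5)}, {6/7, 2, 7*sqrt(5)}))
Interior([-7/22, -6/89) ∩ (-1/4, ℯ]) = (-1/4, -6/89)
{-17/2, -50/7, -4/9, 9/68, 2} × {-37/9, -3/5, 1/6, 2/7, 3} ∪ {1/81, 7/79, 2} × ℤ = ({1/81, 7/79, 2} × ℤ) ∪ ({-17/2, -50/7, -4/9, 9/68, 2} × {-37/9, -3/5, 1/6, 2/7, 3})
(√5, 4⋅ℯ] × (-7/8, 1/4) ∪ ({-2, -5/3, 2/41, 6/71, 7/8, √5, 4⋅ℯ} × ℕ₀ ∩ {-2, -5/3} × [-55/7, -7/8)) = (√5, 4⋅ℯ] × (-7/8, 1/4)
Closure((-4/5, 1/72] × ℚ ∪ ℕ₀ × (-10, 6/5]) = ([-4/5, 1/72] × ℝ) ∪ (ℕ₀ × [-10, 6/5])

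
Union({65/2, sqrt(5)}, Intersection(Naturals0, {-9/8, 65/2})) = {65/2, sqrt(5)}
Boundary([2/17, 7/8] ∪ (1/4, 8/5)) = {2/17, 8/5}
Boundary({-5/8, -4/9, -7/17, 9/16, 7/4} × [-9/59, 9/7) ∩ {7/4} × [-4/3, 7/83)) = {7/4} × [-9/59, 7/83]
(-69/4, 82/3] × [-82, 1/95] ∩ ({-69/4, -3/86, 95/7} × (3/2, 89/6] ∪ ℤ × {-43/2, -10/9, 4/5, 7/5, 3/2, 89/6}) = {-17, -16, …, 27} × {-43/2, -10/9}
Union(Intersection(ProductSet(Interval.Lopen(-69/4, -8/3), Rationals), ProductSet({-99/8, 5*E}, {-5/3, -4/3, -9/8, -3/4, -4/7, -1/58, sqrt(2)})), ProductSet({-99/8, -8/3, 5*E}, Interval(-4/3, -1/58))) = Union(ProductSet({-99/8}, {-5/3, -4/3, -9/8, -3/4, -4/7, -1/58}), ProductSet({-99/8, -8/3, 5*E}, Interval(-4/3, -1/58)))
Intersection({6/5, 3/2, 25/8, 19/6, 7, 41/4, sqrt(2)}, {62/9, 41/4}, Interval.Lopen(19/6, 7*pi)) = {41/4}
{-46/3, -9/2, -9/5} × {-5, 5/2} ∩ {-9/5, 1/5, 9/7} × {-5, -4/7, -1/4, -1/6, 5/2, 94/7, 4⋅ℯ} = {-9/5} × {-5, 5/2}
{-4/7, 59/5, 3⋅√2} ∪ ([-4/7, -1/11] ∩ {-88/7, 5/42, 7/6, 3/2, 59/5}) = {-4/7, 59/5, 3⋅√2}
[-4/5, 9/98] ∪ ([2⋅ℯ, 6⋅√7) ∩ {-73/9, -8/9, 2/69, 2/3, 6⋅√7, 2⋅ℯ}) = [-4/5, 9/98] ∪ {2⋅ℯ}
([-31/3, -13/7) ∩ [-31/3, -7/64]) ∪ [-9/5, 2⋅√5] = [-31/3, -13/7) ∪ [-9/5, 2⋅√5]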